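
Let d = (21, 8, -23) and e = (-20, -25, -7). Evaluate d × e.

i: 8·(-7) - (-23)·(-25) = -56 - 575 = -631
j: (-23)·(-20) - 21·(-7) = 460 - (-147) = 607
k: 21·(-25) - 8·(-20) = -525 - (-160) = -365
d × e = (-631, 607, -365)

(-631, 607, -365)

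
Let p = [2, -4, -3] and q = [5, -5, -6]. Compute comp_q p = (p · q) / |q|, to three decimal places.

5.176

p · q = 2·5 + (-4)·(-5) + (-3)·(-6) = 10 + 20 + 18 = 48
|q| = √(25 + 25 + 36) = √86 ≈ 9.2736
comp_q p = 48 / √86 ≈ 5.176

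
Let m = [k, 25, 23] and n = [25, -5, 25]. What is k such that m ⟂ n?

m · n = k·25 + 25·(-5) + 23·25 = 450 + 25k
Set equal to 0: 25k = -450, so k = -18.

-18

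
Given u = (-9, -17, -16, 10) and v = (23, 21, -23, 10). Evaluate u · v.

u · v = (-9)·23 + (-17)·21 + (-16)·(-23) + 10·10 = -207 - 357 + 368 + 100 = -96

-96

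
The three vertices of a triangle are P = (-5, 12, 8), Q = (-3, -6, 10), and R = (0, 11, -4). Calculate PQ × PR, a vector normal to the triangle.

PQ = (2, -18, 2)
PR = (5, -1, -12)
i: (-18)·(-12) - 2·(-1) = 216 - (-2) = 218
j: 2·5 - 2·(-12) = 10 - (-24) = 34
k: 2·(-1) - (-18)·5 = -2 - (-90) = 88
PQ × PR = (218, 34, 88)

(218, 34, 88)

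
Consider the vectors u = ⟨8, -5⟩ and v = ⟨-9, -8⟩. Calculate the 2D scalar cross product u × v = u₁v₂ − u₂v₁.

-109

8·(-8) - (-5)·(-9) = -64 - 45 = -109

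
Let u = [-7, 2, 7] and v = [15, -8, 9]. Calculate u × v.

(74, 168, 26)

i: 2·9 - 7·(-8) = 18 - (-56) = 74
j: 7·15 - (-7)·9 = 105 - (-63) = 168
k: (-7)·(-8) - 2·15 = 56 - 30 = 26
u × v = (74, 168, 26)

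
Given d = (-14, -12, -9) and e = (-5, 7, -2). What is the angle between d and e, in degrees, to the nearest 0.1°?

88.7

d · e = (-14)·(-5) + (-12)·7 + (-9)·(-2) = 70 - 84 + 18 = 4
|d|² = 196 + 144 + 81 = 421,  |d| = √421 ≈ 20.518285
|e|² = 25 + 49 + 4 = 78,  |e| = √78 ≈ 8.831761
cos θ = 4 / (20.518285 · 8.831761) ≈ 0.02207
θ = arccos(0.02207) ≈ 88.7°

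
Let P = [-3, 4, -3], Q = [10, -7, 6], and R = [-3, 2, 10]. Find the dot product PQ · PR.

139

PQ = Q − P = (13, -11, 9)
PR = R − P = (0, -2, 13)
PQ · PR = 13·0 + (-11)·(-2) + 9·13 = 0 + 22 + 117 = 139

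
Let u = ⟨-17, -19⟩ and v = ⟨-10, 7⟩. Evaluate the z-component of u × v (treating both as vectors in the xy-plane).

(-17)·7 - (-19)·(-10) = -119 - 190 = -309

-309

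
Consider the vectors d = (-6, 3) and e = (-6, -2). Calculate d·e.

d · e = (-6)·(-6) + 3·(-2) = 36 - 6 = 30

30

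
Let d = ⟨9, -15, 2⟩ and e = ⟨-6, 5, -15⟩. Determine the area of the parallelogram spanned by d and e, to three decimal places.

i: (-15)·(-15) - 2·5 = 225 - 10 = 215
j: 2·(-6) - 9·(-15) = -12 - (-135) = 123
k: 9·5 - (-15)·(-6) = 45 - 90 = -45
d × e = (215, 123, -45)
|d × e| = √(215² + 123² + (-45)²) = √63379 ≈ 251.7519

251.752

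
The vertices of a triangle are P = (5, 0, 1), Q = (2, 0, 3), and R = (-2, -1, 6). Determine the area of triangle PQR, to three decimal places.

1.871

PQ = (-3, 0, 2),  PR = (-7, -1, 5)
i: 0·5 - 2·(-1) = 0 - (-2) = 2
j: 2·(-7) - (-3)·5 = -14 - (-15) = 1
k: (-3)·(-1) - 0·(-7) = 3 - 0 = 3
PQ × PR = (2, 1, 3)
|PQ × PR| = √14 ≈ 3.7417
area = ½ · 3.7417 ≈ 1.871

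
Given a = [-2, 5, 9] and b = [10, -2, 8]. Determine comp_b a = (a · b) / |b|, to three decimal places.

3.240

a · b = (-2)·10 + 5·(-2) + 9·8 = -20 - 10 + 72 = 42
|b| = √(100 + 4 + 64) = √168 ≈ 12.9615
comp_b a = 42 / √168 ≈ 3.240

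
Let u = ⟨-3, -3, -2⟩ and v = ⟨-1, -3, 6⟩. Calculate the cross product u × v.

(-24, 20, 6)

i: (-3)·6 - (-2)·(-3) = -18 - 6 = -24
j: (-2)·(-1) - (-3)·6 = 2 - (-18) = 20
k: (-3)·(-3) - (-3)·(-1) = 9 - 3 = 6
u × v = (-24, 20, 6)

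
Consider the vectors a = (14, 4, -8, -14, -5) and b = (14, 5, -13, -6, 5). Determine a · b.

a · b = 14·14 + 4·5 + (-8)·(-13) + (-14)·(-6) + (-5)·5 = 196 + 20 + 104 + 84 - 25 = 379

379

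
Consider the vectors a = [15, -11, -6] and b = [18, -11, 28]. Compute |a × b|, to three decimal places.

i: (-11)·28 - (-6)·(-11) = -308 - 66 = -374
j: (-6)·18 - 15·28 = -108 - 420 = -528
k: 15·(-11) - (-11)·18 = -165 - (-198) = 33
a × b = (-374, -528, 33)
|a × b| = √((-374)² + (-528)² + 33²) = √419749 ≈ 647.8804

647.880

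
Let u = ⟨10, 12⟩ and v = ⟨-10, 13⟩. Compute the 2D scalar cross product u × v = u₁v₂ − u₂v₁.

250

10·13 - 12·(-10) = 130 - (-120) = 250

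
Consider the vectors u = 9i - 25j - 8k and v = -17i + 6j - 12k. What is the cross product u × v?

i: (-25)·(-12) - (-8)·6 = 300 - (-48) = 348
j: (-8)·(-17) - 9·(-12) = 136 - (-108) = 244
k: 9·6 - (-25)·(-17) = 54 - 425 = -371
u × v = (348, 244, -371)

(348, 244, -371)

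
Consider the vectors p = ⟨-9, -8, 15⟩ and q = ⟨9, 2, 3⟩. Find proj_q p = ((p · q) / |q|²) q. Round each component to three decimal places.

(-4.979, -1.106, -1.660)

p · q = (-9)·9 + (-8)·2 + 15·3 = -81 - 16 + 45 = -52
|q|² = 81 + 4 + 9 = 94
proj_q p = (-52/94) · (9, 2, 3) ≈ (-4.979, -1.106, -1.660)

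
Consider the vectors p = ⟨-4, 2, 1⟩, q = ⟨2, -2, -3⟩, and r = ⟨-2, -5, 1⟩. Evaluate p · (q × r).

q × r:
i: (-2)·1 - (-3)·(-5) = -2 - 15 = -17
j: (-3)·(-2) - 2·1 = 6 - 2 = 4
k: 2·(-5) - (-2)·(-2) = -10 - 4 = -14
q × r = (-17, 4, -14)
p · (q × r) = (-4)·(-17) + 2·4 + 1·(-14) = 68 + 8 - 14 = 62

62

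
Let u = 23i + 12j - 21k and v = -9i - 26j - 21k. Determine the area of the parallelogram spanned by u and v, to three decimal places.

i: 12·(-21) - (-21)·(-26) = -252 - 546 = -798
j: (-21)·(-9) - 23·(-21) = 189 - (-483) = 672
k: 23·(-26) - 12·(-9) = -598 - (-108) = -490
u × v = (-798, 672, -490)
|u × v| = √((-798)² + 672² + (-490)²) = √1328488 ≈ 1152.6005

1152.601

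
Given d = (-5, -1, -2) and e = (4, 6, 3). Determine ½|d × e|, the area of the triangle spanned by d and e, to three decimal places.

14.195

i: (-1)·3 - (-2)·6 = -3 - (-12) = 9
j: (-2)·4 - (-5)·3 = -8 - (-15) = 7
k: (-5)·6 - (-1)·4 = -30 - (-4) = -26
d × e = (9, 7, -26)
|d × e| = √(9² + 7² + (-26)²) = √806 ≈ 28.3901
area = ½ · 28.3901 ≈ 14.195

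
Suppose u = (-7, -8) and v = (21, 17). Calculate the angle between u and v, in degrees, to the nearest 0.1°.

170.2

u · v = (-7)·21 + (-8)·17 = -147 - 136 = -283
|u|² = 49 + 64 = 113,  |u| = √113 ≈ 10.630146
|v|² = 441 + 289 = 730,  |v| = √730 ≈ 27.018512
cos θ = -283 / (10.630146 · 27.018512) ≈ -0.98534
θ = arccos(-0.98534) ≈ 170.2°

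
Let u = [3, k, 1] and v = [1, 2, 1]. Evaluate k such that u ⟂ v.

-2

u · v = 3·1 + k·2 + 1·1 = 4 + 2k
Set equal to 0: 2k = -4, so k = -2.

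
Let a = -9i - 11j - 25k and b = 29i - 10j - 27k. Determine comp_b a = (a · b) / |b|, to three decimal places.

a · b = (-9)·29 + (-11)·(-10) + (-25)·(-27) = -261 + 110 + 675 = 524
|b| = √(841 + 100 + 729) = √1670 ≈ 40.8656
comp_b a = 524 / √1670 ≈ 12.823

12.823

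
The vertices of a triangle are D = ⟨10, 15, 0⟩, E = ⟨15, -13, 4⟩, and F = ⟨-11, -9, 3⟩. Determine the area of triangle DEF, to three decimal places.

DE = (5, -28, 4),  DF = (-21, -24, 3)
i: (-28)·3 - 4·(-24) = -84 - (-96) = 12
j: 4·(-21) - 5·3 = -84 - 15 = -99
k: 5·(-24) - (-28)·(-21) = -120 - 588 = -708
DE × DF = (12, -99, -708)
|DE × DF| = √511209 ≈ 714.9888
area = ½ · 714.9888 ≈ 357.494

357.494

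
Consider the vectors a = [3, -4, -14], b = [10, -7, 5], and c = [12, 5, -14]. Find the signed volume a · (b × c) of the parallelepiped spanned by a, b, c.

b × c:
i: (-7)·(-14) - 5·5 = 98 - 25 = 73
j: 5·12 - 10·(-14) = 60 - (-140) = 200
k: 10·5 - (-7)·12 = 50 - (-84) = 134
b × c = (73, 200, 134)
a · (b × c) = 3·73 + (-4)·200 + (-14)·134 = 219 - 800 - 1876 = -2457

-2457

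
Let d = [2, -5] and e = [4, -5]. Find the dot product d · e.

33

d · e = 2·4 + (-5)·(-5) = 8 + 25 = 33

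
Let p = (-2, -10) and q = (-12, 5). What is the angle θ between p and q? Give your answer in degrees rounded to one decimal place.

101.3

p · q = (-2)·(-12) + (-10)·5 = 24 - 50 = -26
|p|² = 4 + 100 = 104,  |p| = √104 ≈ 10.198039
|q|² = 144 + 25 = 169,  |q| = √169 ≈ 13.000000
cos θ = -26 / (10.198039 · 13.000000) ≈ -0.19612
θ = arccos(-0.19612) ≈ 101.3°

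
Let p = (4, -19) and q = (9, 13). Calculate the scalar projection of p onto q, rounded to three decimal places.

-13.345

p · q = 4·9 + (-19)·13 = 36 - 247 = -211
|q| = √(81 + 169) = √250 ≈ 15.8114
comp_q p = -211 / √250 ≈ -13.345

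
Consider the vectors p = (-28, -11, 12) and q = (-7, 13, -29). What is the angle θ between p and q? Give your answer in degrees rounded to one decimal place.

106.3

p · q = (-28)·(-7) + (-11)·13 + 12·(-29) = 196 - 143 - 348 = -295
|p|² = 784 + 121 + 144 = 1049,  |p| = √1049 ≈ 32.388269
|q|² = 49 + 169 + 841 = 1059,  |q| = √1059 ≈ 32.542280
cos θ = -295 / (32.388269 · 32.542280) ≈ -0.27989
θ = arccos(-0.27989) ≈ 106.3°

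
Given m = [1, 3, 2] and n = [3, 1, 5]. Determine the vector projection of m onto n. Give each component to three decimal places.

(1.371, 0.457, 2.286)

m · n = 1·3 + 3·1 + 2·5 = 3 + 3 + 10 = 16
|n|² = 9 + 1 + 25 = 35
proj_n m = (16/35) · (3, 1, 5) ≈ (1.371, 0.457, 2.286)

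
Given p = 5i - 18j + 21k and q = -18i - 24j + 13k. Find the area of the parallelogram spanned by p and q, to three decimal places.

i: (-18)·13 - 21·(-24) = -234 - (-504) = 270
j: 21·(-18) - 5·13 = -378 - 65 = -443
k: 5·(-24) - (-18)·(-18) = -120 - 324 = -444
p × q = (270, -443, -444)
|p × q| = √(270² + (-443)² + (-444)²) = √466285 ≈ 682.8506

682.851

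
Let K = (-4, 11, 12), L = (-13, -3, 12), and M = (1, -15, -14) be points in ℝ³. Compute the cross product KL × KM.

(364, -234, 304)

KL = (-9, -14, 0)
KM = (5, -26, -26)
i: (-14)·(-26) - 0·(-26) = 364 - 0 = 364
j: 0·5 - (-9)·(-26) = 0 - 234 = -234
k: (-9)·(-26) - (-14)·5 = 234 - (-70) = 304
KL × KM = (364, -234, 304)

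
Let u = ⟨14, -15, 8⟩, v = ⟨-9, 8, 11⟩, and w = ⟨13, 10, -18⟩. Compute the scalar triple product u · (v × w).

-4823

v × w:
i: 8·(-18) - 11·10 = -144 - 110 = -254
j: 11·13 - (-9)·(-18) = 143 - 162 = -19
k: (-9)·10 - 8·13 = -90 - 104 = -194
v × w = (-254, -19, -194)
u · (v × w) = 14·(-254) + (-15)·(-19) + 8·(-194) = -3556 + 285 - 1552 = -4823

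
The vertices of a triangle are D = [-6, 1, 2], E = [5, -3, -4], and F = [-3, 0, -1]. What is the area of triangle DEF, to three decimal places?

8.093

DE = (11, -4, -6),  DF = (3, -1, -3)
i: (-4)·(-3) - (-6)·(-1) = 12 - 6 = 6
j: (-6)·3 - 11·(-3) = -18 - (-33) = 15
k: 11·(-1) - (-4)·3 = -11 - (-12) = 1
DE × DF = (6, 15, 1)
|DE × DF| = √262 ≈ 16.1864
area = ½ · 16.1864 ≈ 8.093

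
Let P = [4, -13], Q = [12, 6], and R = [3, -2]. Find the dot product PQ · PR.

PQ = Q − P = (8, 19)
PR = R − P = (-1, 11)
PQ · PR = 8·(-1) + 19·11 = -8 + 209 = 201

201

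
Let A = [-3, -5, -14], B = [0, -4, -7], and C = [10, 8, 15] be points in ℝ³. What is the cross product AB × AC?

(-62, 4, 26)

AB = (3, 1, 7)
AC = (13, 13, 29)
i: 1·29 - 7·13 = 29 - 91 = -62
j: 7·13 - 3·29 = 91 - 87 = 4
k: 3·13 - 1·13 = 39 - 13 = 26
AB × AC = (-62, 4, 26)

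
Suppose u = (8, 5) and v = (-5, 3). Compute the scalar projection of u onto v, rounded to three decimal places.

-4.287

u · v = 8·(-5) + 5·3 = -40 + 15 = -25
|v| = √(25 + 9) = √34 ≈ 5.8310
comp_v u = -25 / √34 ≈ -4.287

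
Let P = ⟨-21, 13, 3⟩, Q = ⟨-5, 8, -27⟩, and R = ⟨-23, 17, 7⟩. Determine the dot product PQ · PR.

PQ = Q − P = (16, -5, -30)
PR = R − P = (-2, 4, 4)
PQ · PR = 16·(-2) + (-5)·4 + (-30)·4 = -32 - 20 - 120 = -172

-172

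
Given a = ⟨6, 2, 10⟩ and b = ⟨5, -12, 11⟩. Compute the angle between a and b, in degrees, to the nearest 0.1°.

54.9

a · b = 6·5 + 2·(-12) + 10·11 = 30 - 24 + 110 = 116
|a|² = 36 + 4 + 100 = 140,  |a| = √140 ≈ 11.832160
|b|² = 25 + 144 + 121 = 290,  |b| = √290 ≈ 17.029386
cos θ = 116 / (11.832160 · 17.029386) ≈ 0.57570
θ = arccos(0.57570) ≈ 54.9°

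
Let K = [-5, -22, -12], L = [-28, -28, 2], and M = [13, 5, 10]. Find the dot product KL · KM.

KL = L − K = (-23, -6, 14)
KM = M − K = (18, 27, 22)
KL · KM = (-23)·18 + (-6)·27 + 14·22 = -414 - 162 + 308 = -268

-268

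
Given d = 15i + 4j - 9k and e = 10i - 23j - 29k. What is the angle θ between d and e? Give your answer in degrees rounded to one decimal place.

62.4

d · e = 15·10 + 4·(-23) + (-9)·(-29) = 150 - 92 + 261 = 319
|d|² = 225 + 16 + 81 = 322,  |d| = √322 ≈ 17.944358
|e|² = 100 + 529 + 841 = 1470,  |e| = √1470 ≈ 38.340579
cos θ = 319 / (17.944358 · 38.340579) ≈ 0.46366
θ = arccos(0.46366) ≈ 62.4°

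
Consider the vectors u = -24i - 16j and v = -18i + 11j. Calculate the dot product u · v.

u · v = (-24)·(-18) + (-16)·11 = 432 - 176 = 256

256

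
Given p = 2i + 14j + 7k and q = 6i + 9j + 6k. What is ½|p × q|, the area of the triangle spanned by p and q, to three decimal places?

i: 14·6 - 7·9 = 84 - 63 = 21
j: 7·6 - 2·6 = 42 - 12 = 30
k: 2·9 - 14·6 = 18 - 84 = -66
p × q = (21, 30, -66)
|p × q| = √(21² + 30² + (-66)²) = √5697 ≈ 75.4785
area = ½ · 75.4785 ≈ 37.739

37.739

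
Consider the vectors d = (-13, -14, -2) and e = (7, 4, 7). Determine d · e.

-161

d · e = (-13)·7 + (-14)·4 + (-2)·7 = -91 - 56 - 14 = -161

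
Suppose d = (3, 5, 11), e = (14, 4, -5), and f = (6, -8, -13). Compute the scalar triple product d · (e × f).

-1012

e × f:
i: 4·(-13) - (-5)·(-8) = -52 - 40 = -92
j: (-5)·6 - 14·(-13) = -30 - (-182) = 152
k: 14·(-8) - 4·6 = -112 - 24 = -136
e × f = (-92, 152, -136)
d · (e × f) = 3·(-92) + 5·152 + 11·(-136) = -276 + 760 - 1496 = -1012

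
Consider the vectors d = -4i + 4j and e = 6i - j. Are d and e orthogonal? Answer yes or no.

d · e = (-4)·6 + 4·(-1) = -24 - 4 = -28
Nonzero, so the vectors are not orthogonal.

no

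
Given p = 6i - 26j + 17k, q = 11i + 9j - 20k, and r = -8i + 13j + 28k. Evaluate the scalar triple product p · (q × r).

10575

q × r:
i: 9·28 - (-20)·13 = 252 - (-260) = 512
j: (-20)·(-8) - 11·28 = 160 - 308 = -148
k: 11·13 - 9·(-8) = 143 - (-72) = 215
q × r = (512, -148, 215)
p · (q × r) = 6·512 + (-26)·(-148) + 17·215 = 3072 + 3848 + 3655 = 10575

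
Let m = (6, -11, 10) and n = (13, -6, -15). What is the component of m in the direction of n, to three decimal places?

-0.289

m · n = 6·13 + (-11)·(-6) + 10·(-15) = 78 + 66 - 150 = -6
|n| = √(169 + 36 + 225) = √430 ≈ 20.7364
comp_n m = -6 / √430 ≈ -0.289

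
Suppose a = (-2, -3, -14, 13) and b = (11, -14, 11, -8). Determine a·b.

-238

a · b = (-2)·11 + (-3)·(-14) + (-14)·11 + 13·(-8) = -22 + 42 - 154 - 104 = -238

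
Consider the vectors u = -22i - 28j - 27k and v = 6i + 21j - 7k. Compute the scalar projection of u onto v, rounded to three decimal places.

-23.153

u · v = (-22)·6 + (-28)·21 + (-27)·(-7) = -132 - 588 + 189 = -531
|v| = √(36 + 441 + 49) = √526 ≈ 22.9347
comp_v u = -531 / √526 ≈ -23.153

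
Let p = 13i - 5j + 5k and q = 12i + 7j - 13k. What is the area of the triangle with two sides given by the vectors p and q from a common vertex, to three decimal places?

i: (-5)·(-13) - 5·7 = 65 - 35 = 30
j: 5·12 - 13·(-13) = 60 - (-169) = 229
k: 13·7 - (-5)·12 = 91 - (-60) = 151
p × q = (30, 229, 151)
|p × q| = √(30² + 229² + 151²) = √76142 ≈ 275.9384
area = ½ · 275.9384 ≈ 137.969

137.969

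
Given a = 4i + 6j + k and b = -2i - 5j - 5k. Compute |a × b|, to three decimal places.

i: 6·(-5) - 1·(-5) = -30 - (-5) = -25
j: 1·(-2) - 4·(-5) = -2 - (-20) = 18
k: 4·(-5) - 6·(-2) = -20 - (-12) = -8
a × b = (-25, 18, -8)
|a × b| = √((-25)² + 18² + (-8)²) = √1013 ≈ 31.8277

31.828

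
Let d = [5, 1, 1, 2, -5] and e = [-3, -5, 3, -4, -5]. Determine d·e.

0

d · e = 5·(-3) + 1·(-5) + 1·3 + 2·(-4) + (-5)·(-5) = -15 - 5 + 3 - 8 + 25 = 0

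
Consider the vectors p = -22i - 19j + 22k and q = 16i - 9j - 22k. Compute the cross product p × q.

i: (-19)·(-22) - 22·(-9) = 418 - (-198) = 616
j: 22·16 - (-22)·(-22) = 352 - 484 = -132
k: (-22)·(-9) - (-19)·16 = 198 - (-304) = 502
p × q = (616, -132, 502)

(616, -132, 502)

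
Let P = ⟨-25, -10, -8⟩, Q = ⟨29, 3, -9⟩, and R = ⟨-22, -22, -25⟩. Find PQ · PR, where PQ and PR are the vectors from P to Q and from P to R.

23

PQ = Q − P = (54, 13, -1)
PR = R − P = (3, -12, -17)
PQ · PR = 54·3 + 13·(-12) + (-1)·(-17) = 162 - 156 + 17 = 23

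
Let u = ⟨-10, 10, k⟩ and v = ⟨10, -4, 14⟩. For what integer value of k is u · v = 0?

10

u · v = (-10)·10 + 10·(-4) + k·14 = -140 + 14k
Set equal to 0: 14k = 140, so k = 10.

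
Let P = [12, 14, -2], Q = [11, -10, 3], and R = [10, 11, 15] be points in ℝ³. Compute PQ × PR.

PQ = (-1, -24, 5)
PR = (-2, -3, 17)
i: (-24)·17 - 5·(-3) = -408 - (-15) = -393
j: 5·(-2) - (-1)·17 = -10 - (-17) = 7
k: (-1)·(-3) - (-24)·(-2) = 3 - 48 = -45
PQ × PR = (-393, 7, -45)

(-393, 7, -45)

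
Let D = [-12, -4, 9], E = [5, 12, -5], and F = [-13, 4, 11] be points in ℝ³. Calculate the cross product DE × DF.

(144, -20, 152)

DE = (17, 16, -14)
DF = (-1, 8, 2)
i: 16·2 - (-14)·8 = 32 - (-112) = 144
j: (-14)·(-1) - 17·2 = 14 - 34 = -20
k: 17·8 - 16·(-1) = 136 - (-16) = 152
DE × DF = (144, -20, 152)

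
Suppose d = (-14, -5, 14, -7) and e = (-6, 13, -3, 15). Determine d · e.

-128

d · e = (-14)·(-6) + (-5)·13 + 14·(-3) + (-7)·15 = 84 - 65 - 42 - 105 = -128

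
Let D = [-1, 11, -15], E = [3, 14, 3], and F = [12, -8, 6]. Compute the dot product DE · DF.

DE = E − D = (4, 3, 18)
DF = F − D = (13, -19, 21)
DE · DF = 4·13 + 3·(-19) + 18·21 = 52 - 57 + 378 = 373

373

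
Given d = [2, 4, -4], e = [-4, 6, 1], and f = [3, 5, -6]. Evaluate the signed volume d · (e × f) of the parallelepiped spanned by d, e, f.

-14

e × f:
i: 6·(-6) - 1·5 = -36 - 5 = -41
j: 1·3 - (-4)·(-6) = 3 - 24 = -21
k: (-4)·5 - 6·3 = -20 - 18 = -38
e × f = (-41, -21, -38)
d · (e × f) = 2·(-41) + 4·(-21) + (-4)·(-38) = -82 - 84 + 152 = -14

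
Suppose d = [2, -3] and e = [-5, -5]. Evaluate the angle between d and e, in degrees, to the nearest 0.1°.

d · e = 2·(-5) + (-3)·(-5) = -10 + 15 = 5
|d|² = 4 + 9 = 13,  |d| = √13 ≈ 3.605551
|e|² = 25 + 25 = 50,  |e| = √50 ≈ 7.071068
cos θ = 5 / (3.605551 · 7.071068) ≈ 0.19612
θ = arccos(0.19612) ≈ 78.7°

78.7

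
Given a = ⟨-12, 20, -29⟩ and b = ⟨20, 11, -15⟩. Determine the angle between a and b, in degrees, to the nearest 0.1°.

a · b = (-12)·20 + 20·11 + (-29)·(-15) = -240 + 220 + 435 = 415
|a|² = 144 + 400 + 841 = 1385,  |a| = √1385 ≈ 37.215588
|b|² = 400 + 121 + 225 = 746,  |b| = √746 ≈ 27.313001
cos θ = 415 / (37.215588 · 27.313001) ≈ 0.40828
θ = arccos(0.40828) ≈ 65.9°

65.9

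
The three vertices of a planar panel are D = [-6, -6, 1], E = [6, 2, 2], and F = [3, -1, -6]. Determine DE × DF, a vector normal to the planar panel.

(-61, 93, -12)

DE = (12, 8, 1)
DF = (9, 5, -7)
i: 8·(-7) - 1·5 = -56 - 5 = -61
j: 1·9 - 12·(-7) = 9 - (-84) = 93
k: 12·5 - 8·9 = 60 - 72 = -12
DE × DF = (-61, 93, -12)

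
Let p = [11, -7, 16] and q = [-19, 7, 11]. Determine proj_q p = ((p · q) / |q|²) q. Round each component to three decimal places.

p · q = 11·(-19) + (-7)·7 + 16·11 = -209 - 49 + 176 = -82
|q|² = 361 + 49 + 121 = 531
proj_q p = (-82/531) · (-19, 7, 11) ≈ (2.934, -1.081, -1.699)

(2.934, -1.081, -1.699)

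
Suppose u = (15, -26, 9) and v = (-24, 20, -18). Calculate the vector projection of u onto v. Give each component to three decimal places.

(19.237, -16.031, 14.428)

u · v = 15·(-24) + (-26)·20 + 9·(-18) = -360 - 520 - 162 = -1042
|v|² = 576 + 400 + 324 = 1300
proj_v u = (-1042/1300) · (-24, 20, -18) ≈ (19.237, -16.031, 14.428)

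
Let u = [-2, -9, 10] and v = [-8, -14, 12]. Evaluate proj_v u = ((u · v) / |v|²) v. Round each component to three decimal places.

(-5.188, -9.079, 7.782)

u · v = (-2)·(-8) + (-9)·(-14) + 10·12 = 16 + 126 + 120 = 262
|v|² = 64 + 196 + 144 = 404
proj_v u = (262/404) · (-8, -14, 12) ≈ (-5.188, -9.079, 7.782)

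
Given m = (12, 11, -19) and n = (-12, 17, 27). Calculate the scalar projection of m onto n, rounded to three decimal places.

m · n = 12·(-12) + 11·17 + (-19)·27 = -144 + 187 - 513 = -470
|n| = √(144 + 289 + 729) = √1162 ≈ 34.0881
comp_n m = -470 / √1162 ≈ -13.788

-13.788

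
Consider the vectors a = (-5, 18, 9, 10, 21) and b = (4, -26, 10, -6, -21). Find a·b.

-899

a · b = (-5)·4 + 18·(-26) + 9·10 + 10·(-6) + 21·(-21) = -20 - 468 + 90 - 60 - 441 = -899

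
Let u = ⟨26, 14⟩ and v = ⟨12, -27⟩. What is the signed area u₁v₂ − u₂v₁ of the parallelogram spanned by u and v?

-870

26·(-27) - 14·12 = -702 - 168 = -870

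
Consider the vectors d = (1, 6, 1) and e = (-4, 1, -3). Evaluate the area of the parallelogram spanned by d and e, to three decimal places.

i: 6·(-3) - 1·1 = -18 - 1 = -19
j: 1·(-4) - 1·(-3) = -4 - (-3) = -1
k: 1·1 - 6·(-4) = 1 - (-24) = 25
d × e = (-19, -1, 25)
|d × e| = √((-19)² + (-1)² + 25²) = √987 ≈ 31.4166

31.417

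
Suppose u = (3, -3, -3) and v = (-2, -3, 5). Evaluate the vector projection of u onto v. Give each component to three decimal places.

u · v = 3·(-2) + (-3)·(-3) + (-3)·5 = -6 + 9 - 15 = -12
|v|² = 4 + 9 + 25 = 38
proj_v u = (-12/38) · (-2, -3, 5) ≈ (0.632, 0.947, -1.579)

(0.632, 0.947, -1.579)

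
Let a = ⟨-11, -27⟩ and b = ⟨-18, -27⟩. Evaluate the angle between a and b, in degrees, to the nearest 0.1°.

11.5

a · b = (-11)·(-18) + (-27)·(-27) = 198 + 729 = 927
|a|² = 121 + 729 = 850,  |a| = √850 ≈ 29.154759
|b|² = 324 + 729 = 1053,  |b| = √1053 ≈ 32.449961
cos θ = 927 / (29.154759 · 32.449961) ≈ 0.97984
θ = arccos(0.97984) ≈ 11.5°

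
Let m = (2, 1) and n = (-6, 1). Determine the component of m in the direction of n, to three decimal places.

m · n = 2·(-6) + 1·1 = -12 + 1 = -11
|n| = √(36 + 1) = √37 ≈ 6.0828
comp_n m = -11 / √37 ≈ -1.808

-1.808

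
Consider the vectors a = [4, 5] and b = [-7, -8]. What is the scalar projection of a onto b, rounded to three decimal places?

a · b = 4·(-7) + 5·(-8) = -28 - 40 = -68
|b| = √(49 + 64) = √113 ≈ 10.6301
comp_b a = -68 / √113 ≈ -6.397

-6.397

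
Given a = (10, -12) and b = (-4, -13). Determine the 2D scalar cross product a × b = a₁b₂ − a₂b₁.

10·(-13) - (-12)·(-4) = -130 - 48 = -178

-178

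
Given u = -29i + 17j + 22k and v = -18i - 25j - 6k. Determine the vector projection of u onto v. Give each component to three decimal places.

u · v = (-29)·(-18) + 17·(-25) + 22·(-6) = 522 - 425 - 132 = -35
|v|² = 324 + 625 + 36 = 985
proj_v u = (-35/985) · (-18, -25, -6) ≈ (0.640, 0.888, 0.213)

(0.640, 0.888, 0.213)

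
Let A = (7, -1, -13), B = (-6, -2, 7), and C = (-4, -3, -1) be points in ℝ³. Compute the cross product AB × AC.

(28, -64, 15)

AB = (-13, -1, 20)
AC = (-11, -2, 12)
i: (-1)·12 - 20·(-2) = -12 - (-40) = 28
j: 20·(-11) - (-13)·12 = -220 - (-156) = -64
k: (-13)·(-2) - (-1)·(-11) = 26 - 11 = 15
AB × AC = (28, -64, 15)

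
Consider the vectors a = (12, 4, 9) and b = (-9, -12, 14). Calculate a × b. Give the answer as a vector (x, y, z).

i: 4·14 - 9·(-12) = 56 - (-108) = 164
j: 9·(-9) - 12·14 = -81 - 168 = -249
k: 12·(-12) - 4·(-9) = -144 - (-36) = -108
a × b = (164, -249, -108)

(164, -249, -108)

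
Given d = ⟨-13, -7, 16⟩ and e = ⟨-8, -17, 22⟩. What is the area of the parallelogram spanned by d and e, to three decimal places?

257.124

i: (-7)·22 - 16·(-17) = -154 - (-272) = 118
j: 16·(-8) - (-13)·22 = -128 - (-286) = 158
k: (-13)·(-17) - (-7)·(-8) = 221 - 56 = 165
d × e = (118, 158, 165)
|d × e| = √(118² + 158² + 165²) = √66113 ≈ 257.1245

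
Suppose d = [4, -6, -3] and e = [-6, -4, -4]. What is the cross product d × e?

i: (-6)·(-4) - (-3)·(-4) = 24 - 12 = 12
j: (-3)·(-6) - 4·(-4) = 18 - (-16) = 34
k: 4·(-4) - (-6)·(-6) = -16 - 36 = -52
d × e = (12, 34, -52)

(12, 34, -52)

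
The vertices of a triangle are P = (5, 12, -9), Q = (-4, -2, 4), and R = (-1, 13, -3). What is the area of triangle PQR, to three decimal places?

PQ = (-9, -14, 13),  PR = (-6, 1, 6)
i: (-14)·6 - 13·1 = -84 - 13 = -97
j: 13·(-6) - (-9)·6 = -78 - (-54) = -24
k: (-9)·1 - (-14)·(-6) = -9 - 84 = -93
PQ × PR = (-97, -24, -93)
|PQ × PR| = √18634 ≈ 136.5064
area = ½ · 136.5064 ≈ 68.253

68.253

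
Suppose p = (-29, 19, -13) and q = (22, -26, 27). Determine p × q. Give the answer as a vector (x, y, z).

i: 19·27 - (-13)·(-26) = 513 - 338 = 175
j: (-13)·22 - (-29)·27 = -286 - (-783) = 497
k: (-29)·(-26) - 19·22 = 754 - 418 = 336
p × q = (175, 497, 336)

(175, 497, 336)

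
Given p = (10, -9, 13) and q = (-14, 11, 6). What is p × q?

i: (-9)·6 - 13·11 = -54 - 143 = -197
j: 13·(-14) - 10·6 = -182 - 60 = -242
k: 10·11 - (-9)·(-14) = 110 - 126 = -16
p × q = (-197, -242, -16)

(-197, -242, -16)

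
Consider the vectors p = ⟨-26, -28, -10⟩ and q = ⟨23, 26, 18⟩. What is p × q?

i: (-28)·18 - (-10)·26 = -504 - (-260) = -244
j: (-10)·23 - (-26)·18 = -230 - (-468) = 238
k: (-26)·26 - (-28)·23 = -676 - (-644) = -32
p × q = (-244, 238, -32)

(-244, 238, -32)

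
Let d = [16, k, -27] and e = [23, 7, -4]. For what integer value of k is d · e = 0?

-68

d · e = 16·23 + k·7 + (-27)·(-4) = 476 + 7k
Set equal to 0: 7k = -476, so k = -68.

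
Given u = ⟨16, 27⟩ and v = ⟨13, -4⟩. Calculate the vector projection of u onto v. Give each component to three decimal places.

(7.027, -2.162)

u · v = 16·13 + 27·(-4) = 208 - 108 = 100
|v|² = 169 + 16 = 185
proj_v u = (100/185) · (13, -4) ≈ (7.027, -2.162)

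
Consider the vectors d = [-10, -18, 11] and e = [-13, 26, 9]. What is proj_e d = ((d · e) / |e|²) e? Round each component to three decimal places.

(3.355, -6.711, -2.323)

d · e = (-10)·(-13) + (-18)·26 + 11·9 = 130 - 468 + 99 = -239
|e|² = 169 + 676 + 81 = 926
proj_e d = (-239/926) · (-13, 26, 9) ≈ (3.355, -6.711, -2.323)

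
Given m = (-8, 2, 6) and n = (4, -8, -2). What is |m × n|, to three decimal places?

i: 2·(-2) - 6·(-8) = -4 - (-48) = 44
j: 6·4 - (-8)·(-2) = 24 - 16 = 8
k: (-8)·(-8) - 2·4 = 64 - 8 = 56
m × n = (44, 8, 56)
|m × n| = √(44² + 8² + 56²) = √5136 ≈ 71.6659

71.666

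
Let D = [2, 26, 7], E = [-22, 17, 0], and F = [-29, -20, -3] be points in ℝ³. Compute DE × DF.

(-232, -23, 825)

DE = (-24, -9, -7)
DF = (-31, -46, -10)
i: (-9)·(-10) - (-7)·(-46) = 90 - 322 = -232
j: (-7)·(-31) - (-24)·(-10) = 217 - 240 = -23
k: (-24)·(-46) - (-9)·(-31) = 1104 - 279 = 825
DE × DF = (-232, -23, 825)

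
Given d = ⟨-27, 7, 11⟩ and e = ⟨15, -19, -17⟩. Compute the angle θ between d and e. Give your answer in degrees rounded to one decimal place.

144.8

d · e = (-27)·15 + 7·(-19) + 11·(-17) = -405 - 133 - 187 = -725
|d|² = 729 + 49 + 121 = 899,  |d| = √899 ≈ 29.983329
|e|² = 225 + 361 + 289 = 875,  |e| = √875 ≈ 29.580399
cos θ = -725 / (29.983329 · 29.580399) ≈ -0.81744
θ = arccos(-0.81744) ≈ 144.8°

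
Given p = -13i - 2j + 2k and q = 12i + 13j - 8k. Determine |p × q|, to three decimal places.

165.907

i: (-2)·(-8) - 2·13 = 16 - 26 = -10
j: 2·12 - (-13)·(-8) = 24 - 104 = -80
k: (-13)·13 - (-2)·12 = -169 - (-24) = -145
p × q = (-10, -80, -145)
|p × q| = √((-10)² + (-80)² + (-145)²) = √27525 ≈ 165.9066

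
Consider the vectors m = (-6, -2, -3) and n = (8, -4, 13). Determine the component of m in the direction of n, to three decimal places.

-5.006

m · n = (-6)·8 + (-2)·(-4) + (-3)·13 = -48 + 8 - 39 = -79
|n| = √(64 + 16 + 169) = √249 ≈ 15.7797
comp_n m = -79 / √249 ≈ -5.006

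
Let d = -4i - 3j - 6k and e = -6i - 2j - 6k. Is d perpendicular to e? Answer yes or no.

no

d · e = (-4)·(-6) + (-3)·(-2) + (-6)·(-6) = 24 + 6 + 36 = 66
Nonzero, so the vectors are not orthogonal.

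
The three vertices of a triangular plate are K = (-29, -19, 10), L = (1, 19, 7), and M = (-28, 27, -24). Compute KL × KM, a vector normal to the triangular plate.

(-1154, 1017, 1342)

KL = (30, 38, -3)
KM = (1, 46, -34)
i: 38·(-34) - (-3)·46 = -1292 - (-138) = -1154
j: (-3)·1 - 30·(-34) = -3 - (-1020) = 1017
k: 30·46 - 38·1 = 1380 - 38 = 1342
KL × KM = (-1154, 1017, 1342)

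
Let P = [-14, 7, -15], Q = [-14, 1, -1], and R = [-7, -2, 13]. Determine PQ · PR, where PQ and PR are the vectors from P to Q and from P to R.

PQ = Q − P = (0, -6, 14)
PR = R − P = (7, -9, 28)
PQ · PR = 0·7 + (-6)·(-9) + 14·28 = 0 + 54 + 392 = 446

446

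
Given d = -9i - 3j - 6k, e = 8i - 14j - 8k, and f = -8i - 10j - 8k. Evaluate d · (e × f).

e × f:
i: (-14)·(-8) - (-8)·(-10) = 112 - 80 = 32
j: (-8)·(-8) - 8·(-8) = 64 - (-64) = 128
k: 8·(-10) - (-14)·(-8) = -80 - 112 = -192
e × f = (32, 128, -192)
d · (e × f) = (-9)·32 + (-3)·128 + (-6)·(-192) = -288 - 384 + 1152 = 480

480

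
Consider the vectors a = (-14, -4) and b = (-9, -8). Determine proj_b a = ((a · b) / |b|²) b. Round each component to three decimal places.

(-9.807, -8.717)

a · b = (-14)·(-9) + (-4)·(-8) = 126 + 32 = 158
|b|² = 81 + 64 = 145
proj_b a = (158/145) · (-9, -8) ≈ (-9.807, -8.717)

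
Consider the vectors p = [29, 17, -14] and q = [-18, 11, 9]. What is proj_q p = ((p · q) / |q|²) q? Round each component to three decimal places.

(15.776, -9.641, -7.888)

p · q = 29·(-18) + 17·11 + (-14)·9 = -522 + 187 - 126 = -461
|q|² = 324 + 121 + 81 = 526
proj_q p = (-461/526) · (-18, 11, 9) ≈ (15.776, -9.641, -7.888)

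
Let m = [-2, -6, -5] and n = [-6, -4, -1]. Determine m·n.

41

m · n = (-2)·(-6) + (-6)·(-4) + (-5)·(-1) = 12 + 24 + 5 = 41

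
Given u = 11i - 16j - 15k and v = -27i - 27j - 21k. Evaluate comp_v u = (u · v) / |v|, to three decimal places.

10.326

u · v = 11·(-27) + (-16)·(-27) + (-15)·(-21) = -297 + 432 + 315 = 450
|v| = √(729 + 729 + 441) = √1899 ≈ 43.5775
comp_v u = 450 / √1899 ≈ 10.326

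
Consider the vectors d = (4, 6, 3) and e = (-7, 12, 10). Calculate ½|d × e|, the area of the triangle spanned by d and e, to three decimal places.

i: 6·10 - 3·12 = 60 - 36 = 24
j: 3·(-7) - 4·10 = -21 - 40 = -61
k: 4·12 - 6·(-7) = 48 - (-42) = 90
d × e = (24, -61, 90)
|d × e| = √(24² + (-61)² + 90²) = √12397 ≈ 111.3418
area = ½ · 111.3418 ≈ 55.671

55.671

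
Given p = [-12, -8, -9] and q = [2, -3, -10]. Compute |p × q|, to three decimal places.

156.707

i: (-8)·(-10) - (-9)·(-3) = 80 - 27 = 53
j: (-9)·2 - (-12)·(-10) = -18 - 120 = -138
k: (-12)·(-3) - (-8)·2 = 36 - (-16) = 52
p × q = (53, -138, 52)
|p × q| = √(53² + (-138)² + 52²) = √24557 ≈ 156.7067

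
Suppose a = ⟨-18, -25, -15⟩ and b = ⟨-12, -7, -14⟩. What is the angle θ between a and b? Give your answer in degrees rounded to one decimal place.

27.2

a · b = (-18)·(-12) + (-25)·(-7) + (-15)·(-14) = 216 + 175 + 210 = 601
|a|² = 324 + 625 + 225 = 1174,  |a| = √1174 ≈ 34.263683
|b|² = 144 + 49 + 196 = 389,  |b| = √389 ≈ 19.723083
cos θ = 601 / (34.263683 · 19.723083) ≈ 0.88934
θ = arccos(0.88934) ≈ 27.2°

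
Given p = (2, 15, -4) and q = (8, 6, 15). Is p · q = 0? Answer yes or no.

no

p · q = 2·8 + 15·6 + (-4)·15 = 16 + 90 - 60 = 46
Nonzero, so the vectors are not orthogonal.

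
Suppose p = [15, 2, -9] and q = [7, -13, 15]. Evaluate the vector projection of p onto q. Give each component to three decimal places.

(-0.885, 1.643, -1.896)

p · q = 15·7 + 2·(-13) + (-9)·15 = 105 - 26 - 135 = -56
|q|² = 49 + 169 + 225 = 443
proj_q p = (-56/443) · (7, -13, 15) ≈ (-0.885, 1.643, -1.896)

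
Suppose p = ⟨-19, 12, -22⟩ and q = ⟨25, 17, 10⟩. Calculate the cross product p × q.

i: 12·10 - (-22)·17 = 120 - (-374) = 494
j: (-22)·25 - (-19)·10 = -550 - (-190) = -360
k: (-19)·17 - 12·25 = -323 - 300 = -623
p × q = (494, -360, -623)

(494, -360, -623)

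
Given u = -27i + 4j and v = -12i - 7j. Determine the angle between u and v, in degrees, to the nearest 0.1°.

38.7

u · v = (-27)·(-12) + 4·(-7) = 324 - 28 = 296
|u|² = 729 + 16 = 745,  |u| = √745 ≈ 27.294688
|v|² = 144 + 49 = 193,  |v| = √193 ≈ 13.892444
cos θ = 296 / (27.294688 · 13.892444) ≈ 0.78061
θ = arccos(0.78061) ≈ 38.7°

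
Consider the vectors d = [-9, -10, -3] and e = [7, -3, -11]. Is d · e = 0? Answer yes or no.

yes

d · e = (-9)·7 + (-10)·(-3) + (-3)·(-11) = -63 + 30 + 33 = 0
Zero, so the vectors are orthogonal.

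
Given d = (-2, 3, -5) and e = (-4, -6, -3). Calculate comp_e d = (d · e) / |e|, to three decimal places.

0.640

d · e = (-2)·(-4) + 3·(-6) + (-5)·(-3) = 8 - 18 + 15 = 5
|e| = √(16 + 36 + 9) = √61 ≈ 7.8102
comp_e d = 5 / √61 ≈ 0.640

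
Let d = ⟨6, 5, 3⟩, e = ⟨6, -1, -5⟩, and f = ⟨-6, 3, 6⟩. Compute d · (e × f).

e × f:
i: (-1)·6 - (-5)·3 = -6 - (-15) = 9
j: (-5)·(-6) - 6·6 = 30 - 36 = -6
k: 6·3 - (-1)·(-6) = 18 - 6 = 12
e × f = (9, -6, 12)
d · (e × f) = 6·9 + 5·(-6) + 3·12 = 54 - 30 + 36 = 60

60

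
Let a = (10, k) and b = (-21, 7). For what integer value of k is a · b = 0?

30

a · b = 10·(-21) + k·7 = -210 + 7k
Set equal to 0: 7k = 210, so k = 30.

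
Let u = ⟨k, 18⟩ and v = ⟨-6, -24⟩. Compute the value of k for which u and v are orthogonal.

-72

u · v = k·(-6) + 18·(-24) = -432 - 6k
Set equal to 0: -6k = 432, so k = -72.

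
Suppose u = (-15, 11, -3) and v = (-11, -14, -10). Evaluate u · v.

41

u · v = (-15)·(-11) + 11·(-14) + (-3)·(-10) = 165 - 154 + 30 = 41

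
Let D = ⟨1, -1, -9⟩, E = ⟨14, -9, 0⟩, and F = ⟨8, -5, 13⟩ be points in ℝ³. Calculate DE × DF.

(-140, -223, 4)

DE = (13, -8, 9)
DF = (7, -4, 22)
i: (-8)·22 - 9·(-4) = -176 - (-36) = -140
j: 9·7 - 13·22 = 63 - 286 = -223
k: 13·(-4) - (-8)·7 = -52 - (-56) = 4
DE × DF = (-140, -223, 4)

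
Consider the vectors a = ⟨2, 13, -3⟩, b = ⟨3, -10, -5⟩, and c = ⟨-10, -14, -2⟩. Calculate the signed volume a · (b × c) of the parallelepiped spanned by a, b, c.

1054

b × c:
i: (-10)·(-2) - (-5)·(-14) = 20 - 70 = -50
j: (-5)·(-10) - 3·(-2) = 50 - (-6) = 56
k: 3·(-14) - (-10)·(-10) = -42 - 100 = -142
b × c = (-50, 56, -142)
a · (b × c) = 2·(-50) + 13·56 + (-3)·(-142) = -100 + 728 + 426 = 1054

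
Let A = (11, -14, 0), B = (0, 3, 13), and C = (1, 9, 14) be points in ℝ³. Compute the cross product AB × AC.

(-61, 24, -83)

AB = (-11, 17, 13)
AC = (-10, 23, 14)
i: 17·14 - 13·23 = 238 - 299 = -61
j: 13·(-10) - (-11)·14 = -130 - (-154) = 24
k: (-11)·23 - 17·(-10) = -253 - (-170) = -83
AB × AC = (-61, 24, -83)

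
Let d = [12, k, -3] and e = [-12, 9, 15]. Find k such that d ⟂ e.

21

d · e = 12·(-12) + k·9 + (-3)·15 = -189 + 9k
Set equal to 0: 9k = 189, so k = 21.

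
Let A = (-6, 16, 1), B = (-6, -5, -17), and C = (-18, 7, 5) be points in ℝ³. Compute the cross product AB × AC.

(-246, 216, -252)

AB = (0, -21, -18)
AC = (-12, -9, 4)
i: (-21)·4 - (-18)·(-9) = -84 - 162 = -246
j: (-18)·(-12) - 0·4 = 216 - 0 = 216
k: 0·(-9) - (-21)·(-12) = 0 - 252 = -252
AB × AC = (-246, 216, -252)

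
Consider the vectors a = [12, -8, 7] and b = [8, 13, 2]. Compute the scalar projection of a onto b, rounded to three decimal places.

0.390

a · b = 12·8 + (-8)·13 + 7·2 = 96 - 104 + 14 = 6
|b| = √(64 + 169 + 4) = √237 ≈ 15.3948
comp_b a = 6 / √237 ≈ 0.390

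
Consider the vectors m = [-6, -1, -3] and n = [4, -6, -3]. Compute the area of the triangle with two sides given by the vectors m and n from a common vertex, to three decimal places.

i: (-1)·(-3) - (-3)·(-6) = 3 - 18 = -15
j: (-3)·4 - (-6)·(-3) = -12 - 18 = -30
k: (-6)·(-6) - (-1)·4 = 36 - (-4) = 40
m × n = (-15, -30, 40)
|m × n| = √((-15)² + (-30)² + 40²) = √2725 ≈ 52.2015
area = ½ · 52.2015 ≈ 26.101

26.101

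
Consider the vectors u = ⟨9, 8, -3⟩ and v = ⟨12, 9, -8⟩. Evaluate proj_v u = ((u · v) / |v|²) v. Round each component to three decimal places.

(8.471, 6.353, -5.647)

u · v = 9·12 + 8·9 + (-3)·(-8) = 108 + 72 + 24 = 204
|v|² = 144 + 81 + 64 = 289
proj_v u = (204/289) · (12, 9, -8) ≈ (8.471, 6.353, -5.647)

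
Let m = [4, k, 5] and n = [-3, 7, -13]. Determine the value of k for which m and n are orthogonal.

m · n = 4·(-3) + k·7 + 5·(-13) = -77 + 7k
Set equal to 0: 7k = 77, so k = 11.

11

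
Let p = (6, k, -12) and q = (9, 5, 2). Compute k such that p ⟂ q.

-6

p · q = 6·9 + k·5 + (-12)·2 = 30 + 5k
Set equal to 0: 5k = -30, so k = -6.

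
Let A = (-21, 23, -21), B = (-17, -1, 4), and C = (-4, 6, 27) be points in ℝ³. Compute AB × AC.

AB = (4, -24, 25)
AC = (17, -17, 48)
i: (-24)·48 - 25·(-17) = -1152 - (-425) = -727
j: 25·17 - 4·48 = 425 - 192 = 233
k: 4·(-17) - (-24)·17 = -68 - (-408) = 340
AB × AC = (-727, 233, 340)

(-727, 233, 340)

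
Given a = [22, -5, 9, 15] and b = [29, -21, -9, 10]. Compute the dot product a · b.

812

a · b = 22·29 + (-5)·(-21) + 9·(-9) + 15·10 = 638 + 105 - 81 + 150 = 812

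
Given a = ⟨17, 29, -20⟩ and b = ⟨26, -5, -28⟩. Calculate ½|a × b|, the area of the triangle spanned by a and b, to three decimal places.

620.000

i: 29·(-28) - (-20)·(-5) = -812 - 100 = -912
j: (-20)·26 - 17·(-28) = -520 - (-476) = -44
k: 17·(-5) - 29·26 = -85 - 754 = -839
a × b = (-912, -44, -839)
|a × b| = √((-912)² + (-44)² + (-839)²) = √1537601 ≈ 1240.0004
area = ½ · 1240.0004 ≈ 620.000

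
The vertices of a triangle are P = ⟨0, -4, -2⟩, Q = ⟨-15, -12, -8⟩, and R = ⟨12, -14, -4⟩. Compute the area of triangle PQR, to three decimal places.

134.959

PQ = (-15, -8, -6),  PR = (12, -10, -2)
i: (-8)·(-2) - (-6)·(-10) = 16 - 60 = -44
j: (-6)·12 - (-15)·(-2) = -72 - 30 = -102
k: (-15)·(-10) - (-8)·12 = 150 - (-96) = 246
PQ × PR = (-44, -102, 246)
|PQ × PR| = √72856 ≈ 269.9185
area = ½ · 269.9185 ≈ 134.959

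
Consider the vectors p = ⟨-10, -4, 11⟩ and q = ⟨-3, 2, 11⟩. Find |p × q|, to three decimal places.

i: (-4)·11 - 11·2 = -44 - 22 = -66
j: 11·(-3) - (-10)·11 = -33 - (-110) = 77
k: (-10)·2 - (-4)·(-3) = -20 - 12 = -32
p × q = (-66, 77, -32)
|p × q| = √((-66)² + 77² + (-32)²) = √11309 ≈ 106.3438

106.344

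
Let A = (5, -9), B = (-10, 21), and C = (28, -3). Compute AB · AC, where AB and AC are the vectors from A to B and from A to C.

AB = B − A = (-15, 30)
AC = C − A = (23, 6)
AB · AC = (-15)·23 + 30·6 = -345 + 180 = -165

-165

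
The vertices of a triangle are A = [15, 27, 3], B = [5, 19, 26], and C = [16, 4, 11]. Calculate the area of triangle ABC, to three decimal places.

266.213

AB = (-10, -8, 23),  AC = (1, -23, 8)
i: (-8)·8 - 23·(-23) = -64 - (-529) = 465
j: 23·1 - (-10)·8 = 23 - (-80) = 103
k: (-10)·(-23) - (-8)·1 = 230 - (-8) = 238
AB × AC = (465, 103, 238)
|AB × AC| = √283478 ≈ 532.4265
area = ½ · 532.4265 ≈ 266.213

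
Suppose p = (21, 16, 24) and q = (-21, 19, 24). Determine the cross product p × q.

(-72, -1008, 735)

i: 16·24 - 24·19 = 384 - 456 = -72
j: 24·(-21) - 21·24 = -504 - 504 = -1008
k: 21·19 - 16·(-21) = 399 - (-336) = 735
p × q = (-72, -1008, 735)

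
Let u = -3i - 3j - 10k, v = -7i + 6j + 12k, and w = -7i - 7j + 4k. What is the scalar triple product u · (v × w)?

-1066

v × w:
i: 6·4 - 12·(-7) = 24 - (-84) = 108
j: 12·(-7) - (-7)·4 = -84 - (-28) = -56
k: (-7)·(-7) - 6·(-7) = 49 - (-42) = 91
v × w = (108, -56, 91)
u · (v × w) = (-3)·108 + (-3)·(-56) + (-10)·91 = -324 + 168 - 910 = -1066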